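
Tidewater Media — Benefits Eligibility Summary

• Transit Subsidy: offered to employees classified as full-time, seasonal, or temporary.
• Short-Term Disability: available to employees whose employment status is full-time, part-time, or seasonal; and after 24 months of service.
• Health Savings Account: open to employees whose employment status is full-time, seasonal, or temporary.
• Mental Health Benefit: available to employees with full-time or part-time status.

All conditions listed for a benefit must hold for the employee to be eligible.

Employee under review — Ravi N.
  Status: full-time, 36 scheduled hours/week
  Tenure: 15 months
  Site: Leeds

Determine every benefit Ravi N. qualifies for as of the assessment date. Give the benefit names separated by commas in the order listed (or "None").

Transit Subsidy, Health Savings Account, Mental Health Benefit

Transit Subsidy — status full-time ✓ → eligible.
Short-Term Disability — status full-time ✓; service 15 months < 24 months ✗ → not eligible.
Health Savings Account — status full-time ✓ → eligible.
Mental Health Benefit — status full-time ✓ → eligible.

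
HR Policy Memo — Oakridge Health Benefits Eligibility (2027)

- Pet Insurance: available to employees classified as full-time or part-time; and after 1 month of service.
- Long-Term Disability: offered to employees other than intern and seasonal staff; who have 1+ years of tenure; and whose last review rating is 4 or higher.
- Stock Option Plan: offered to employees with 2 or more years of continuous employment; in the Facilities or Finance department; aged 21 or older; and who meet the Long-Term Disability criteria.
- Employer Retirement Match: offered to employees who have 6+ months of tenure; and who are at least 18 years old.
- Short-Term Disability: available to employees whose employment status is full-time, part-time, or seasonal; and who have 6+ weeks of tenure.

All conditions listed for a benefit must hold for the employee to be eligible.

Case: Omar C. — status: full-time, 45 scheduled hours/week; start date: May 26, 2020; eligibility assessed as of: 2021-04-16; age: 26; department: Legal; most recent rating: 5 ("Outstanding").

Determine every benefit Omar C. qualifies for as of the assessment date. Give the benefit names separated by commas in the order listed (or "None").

Service from May 26, 2020 to 2021-04-16: 325 days.
Pet Insurance — status full-time ✓; service 325 days ≥ 1 month (≈30 days) ✓ → eligible.
Long-Term Disability — status full-time ✓ (not excluded); service 325 days < 1 year (≈365 days) ✗ → not eligible.
Stock Option Plan — service 325 days < 2 years (≈730 days) ✗ → not eligible.
Employer Retirement Match — service 325 days ≥ 6 months (≈180 days) ✓; age 26 ≥ 18 ✓ → eligible.
Short-Term Disability — status full-time ✓; service 325 days ≥ 6 weeks (≈42 days) ✓ → eligible.

Pet Insurance, Employer Retirement Match, Short-Term Disability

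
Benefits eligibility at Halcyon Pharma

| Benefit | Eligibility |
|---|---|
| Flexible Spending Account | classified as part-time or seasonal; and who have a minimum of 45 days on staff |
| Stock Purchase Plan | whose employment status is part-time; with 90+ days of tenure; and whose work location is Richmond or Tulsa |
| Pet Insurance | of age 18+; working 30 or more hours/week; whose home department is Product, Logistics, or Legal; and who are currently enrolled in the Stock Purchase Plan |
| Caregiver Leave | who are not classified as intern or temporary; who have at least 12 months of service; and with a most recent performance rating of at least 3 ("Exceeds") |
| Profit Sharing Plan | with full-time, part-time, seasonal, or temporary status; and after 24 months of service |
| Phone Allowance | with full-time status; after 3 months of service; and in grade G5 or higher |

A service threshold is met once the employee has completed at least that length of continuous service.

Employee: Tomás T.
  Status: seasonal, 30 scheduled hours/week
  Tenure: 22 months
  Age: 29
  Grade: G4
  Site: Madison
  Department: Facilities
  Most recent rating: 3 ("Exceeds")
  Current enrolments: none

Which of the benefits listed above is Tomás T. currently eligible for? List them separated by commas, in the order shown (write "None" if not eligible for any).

Flexible Spending Account — status seasonal ✓; service 22 months ≥ 45 days ✓ → eligible.
Stock Purchase Plan — status seasonal ✗ (requires part-time) → not eligible.
Pet Insurance — age 29 ≥ 18 ✓; 30 hrs/wk ≥ 30 ✓; dept Facilities ✗ → not eligible.
Caregiver Leave — status seasonal ✓ (not excluded); service 22 months ≥ 12 months ✓; rating 3 ≥ 3 ✓ → eligible.
Profit Sharing Plan — status seasonal ✓; service 22 months < 24 months ✗ → not eligible.
Phone Allowance — status seasonal ✗ (requires full-time) → not eligible.

Flexible Spending Account, Caregiver Leave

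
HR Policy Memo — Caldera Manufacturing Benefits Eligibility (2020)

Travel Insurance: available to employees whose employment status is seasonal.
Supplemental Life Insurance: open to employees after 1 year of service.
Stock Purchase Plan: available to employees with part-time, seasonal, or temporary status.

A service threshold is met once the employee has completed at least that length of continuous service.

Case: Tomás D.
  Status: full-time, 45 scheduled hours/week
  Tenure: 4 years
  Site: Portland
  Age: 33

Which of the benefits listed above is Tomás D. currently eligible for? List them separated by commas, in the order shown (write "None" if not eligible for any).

Travel Insurance — status full-time ✗ (requires seasonal) → not eligible.
Supplemental Life Insurance — service 4 years ≥ 1 year ✓ → eligible.
Stock Purchase Plan — status full-time ✗ (requires part-time, seasonal, or temporary) → not eligible.

Supplemental Life Insurance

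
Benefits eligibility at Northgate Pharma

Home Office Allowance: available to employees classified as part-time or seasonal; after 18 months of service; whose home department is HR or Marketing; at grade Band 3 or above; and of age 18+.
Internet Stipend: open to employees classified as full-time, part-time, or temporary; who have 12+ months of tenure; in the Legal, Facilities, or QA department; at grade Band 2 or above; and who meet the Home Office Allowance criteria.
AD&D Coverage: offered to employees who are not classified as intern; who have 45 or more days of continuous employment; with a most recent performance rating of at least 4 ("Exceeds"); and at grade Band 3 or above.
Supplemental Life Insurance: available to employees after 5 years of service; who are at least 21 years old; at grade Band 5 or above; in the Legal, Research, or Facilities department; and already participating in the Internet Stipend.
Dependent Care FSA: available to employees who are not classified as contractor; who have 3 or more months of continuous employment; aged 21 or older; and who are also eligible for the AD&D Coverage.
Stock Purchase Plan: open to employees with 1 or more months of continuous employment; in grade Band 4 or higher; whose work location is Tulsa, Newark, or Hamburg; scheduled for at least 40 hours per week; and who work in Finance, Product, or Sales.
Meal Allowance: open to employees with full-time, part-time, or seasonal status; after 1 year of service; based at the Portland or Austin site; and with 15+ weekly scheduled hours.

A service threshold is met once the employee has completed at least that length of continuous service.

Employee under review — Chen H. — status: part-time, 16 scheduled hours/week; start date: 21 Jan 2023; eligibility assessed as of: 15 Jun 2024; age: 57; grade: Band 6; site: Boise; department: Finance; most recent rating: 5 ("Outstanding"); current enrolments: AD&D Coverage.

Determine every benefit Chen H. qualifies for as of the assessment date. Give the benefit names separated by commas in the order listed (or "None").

Service from 21 Jan 2023 to 15 Jun 2024: 511 days.
Home Office Allowance — status part-time ✓; service 511 days < 18 months (≈540 days) ✗ → not eligible.
Internet Stipend — status part-time ✓; service 511 days ≥ 12 months (≈360 days) ✓; dept Finance ✗ → not eligible.
AD&D Coverage — status part-time ✓ (not excluded); service 511 days ≥ 45 days ✓; rating 5 ≥ 4 ✓; grade Band 6 ≥ Band 3 ✓ → eligible.
Supplemental Life Insurance — service 511 days < 5 years (≈1825 days) ✗ → not eligible.
Dependent Care FSA — status part-time ✓ (not excluded); service 511 days ≥ 3 months (≈90 days) ✓; age 57 ≥ 21 ✓; eligible for AD&D Coverage ✓ → eligible.
Stock Purchase Plan — service 511 days ≥ 1 month (≈30 days) ✓; grade Band 6 ≥ Band 4 ✓; site Boise ✗ (not Tulsa, Newark, or Hamburg) → not eligible.
Meal Allowance — status part-time ✓; service 511 days ≥ 1 year (≈365 days) ✓; site Boise ✗ (not Portland or Austin) → not eligible.

AD&D Coverage, Dependent Care FSA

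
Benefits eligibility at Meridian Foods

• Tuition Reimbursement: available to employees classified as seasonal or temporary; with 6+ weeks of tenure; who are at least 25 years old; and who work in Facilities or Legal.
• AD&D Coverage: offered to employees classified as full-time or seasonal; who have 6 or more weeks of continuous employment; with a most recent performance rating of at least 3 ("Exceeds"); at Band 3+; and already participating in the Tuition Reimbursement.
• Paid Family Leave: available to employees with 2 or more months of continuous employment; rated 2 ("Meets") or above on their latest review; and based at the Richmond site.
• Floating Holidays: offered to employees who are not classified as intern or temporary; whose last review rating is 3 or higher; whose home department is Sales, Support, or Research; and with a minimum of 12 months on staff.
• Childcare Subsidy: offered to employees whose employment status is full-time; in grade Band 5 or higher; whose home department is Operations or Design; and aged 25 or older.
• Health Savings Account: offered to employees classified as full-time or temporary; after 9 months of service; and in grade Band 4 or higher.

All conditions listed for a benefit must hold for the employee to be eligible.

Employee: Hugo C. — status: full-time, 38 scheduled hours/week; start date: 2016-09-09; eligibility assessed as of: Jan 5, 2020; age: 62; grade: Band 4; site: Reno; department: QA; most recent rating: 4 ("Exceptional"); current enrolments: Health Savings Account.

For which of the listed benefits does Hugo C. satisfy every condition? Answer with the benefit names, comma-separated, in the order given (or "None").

Service from 2016-09-09 to Jan 5, 2020: 1213 days.
Tuition Reimbursement — status full-time ✗ (requires seasonal or temporary) → not eligible.
AD&D Coverage — status full-time ✓; service 1213 days ≥ 6 weeks (≈42 days) ✓; rating 4 ≥ 3 ✓; grade Band 4 ≥ Band 3 ✓; not enrolled in Tuition Reimbursement ✗ → not eligible.
Paid Family Leave — service 1213 days ≥ 2 months (≈60 days) ✓; rating 4 ≥ 2 ✓; site Reno ✗ (not Richmond) → not eligible.
Floating Holidays — status full-time ✓ (not excluded); rating 4 ≥ 3 ✓; dept QA ✗ → not eligible.
Childcare Subsidy — status full-time ✓; grade Band 4 < Band 5 ✗ → not eligible.
Health Savings Account — status full-time ✓; service 1213 days ≥ 9 months (≈270 days) ✓; grade Band 4 ≥ Band 4 ✓ → eligible.

Health Savings Account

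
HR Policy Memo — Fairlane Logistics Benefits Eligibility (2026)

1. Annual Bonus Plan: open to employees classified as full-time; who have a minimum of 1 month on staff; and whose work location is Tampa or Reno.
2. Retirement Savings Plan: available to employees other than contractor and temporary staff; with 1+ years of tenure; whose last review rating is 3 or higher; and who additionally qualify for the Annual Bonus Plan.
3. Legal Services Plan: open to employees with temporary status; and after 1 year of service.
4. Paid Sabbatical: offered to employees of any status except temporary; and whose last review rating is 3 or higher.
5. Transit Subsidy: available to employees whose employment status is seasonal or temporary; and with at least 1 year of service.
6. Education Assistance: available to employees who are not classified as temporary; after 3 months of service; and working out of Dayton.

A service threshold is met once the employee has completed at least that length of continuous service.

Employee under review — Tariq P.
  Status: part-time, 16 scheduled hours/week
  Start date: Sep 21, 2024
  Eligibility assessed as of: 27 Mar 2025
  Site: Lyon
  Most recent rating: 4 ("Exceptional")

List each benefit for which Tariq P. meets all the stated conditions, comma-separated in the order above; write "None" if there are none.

Paid Sabbatical

Service from Sep 21, 2024 to 27 Mar 2025: 187 days.
Annual Bonus Plan — status part-time ✗ (requires full-time) → not eligible.
Retirement Savings Plan — status part-time ✓ (not excluded); service 187 days < 1 year (≈365 days) ✗ → not eligible.
Legal Services Plan — status part-time ✗ (requires temporary) → not eligible.
Paid Sabbatical — status part-time ✓ (not excluded); rating 4 ≥ 3 ✓ → eligible.
Transit Subsidy — status part-time ✗ (requires seasonal or temporary) → not eligible.
Education Assistance — status part-time ✓ (not excluded); service 187 days ≥ 3 months (≈90 days) ✓; site Lyon ✗ (not Dayton) → not eligible.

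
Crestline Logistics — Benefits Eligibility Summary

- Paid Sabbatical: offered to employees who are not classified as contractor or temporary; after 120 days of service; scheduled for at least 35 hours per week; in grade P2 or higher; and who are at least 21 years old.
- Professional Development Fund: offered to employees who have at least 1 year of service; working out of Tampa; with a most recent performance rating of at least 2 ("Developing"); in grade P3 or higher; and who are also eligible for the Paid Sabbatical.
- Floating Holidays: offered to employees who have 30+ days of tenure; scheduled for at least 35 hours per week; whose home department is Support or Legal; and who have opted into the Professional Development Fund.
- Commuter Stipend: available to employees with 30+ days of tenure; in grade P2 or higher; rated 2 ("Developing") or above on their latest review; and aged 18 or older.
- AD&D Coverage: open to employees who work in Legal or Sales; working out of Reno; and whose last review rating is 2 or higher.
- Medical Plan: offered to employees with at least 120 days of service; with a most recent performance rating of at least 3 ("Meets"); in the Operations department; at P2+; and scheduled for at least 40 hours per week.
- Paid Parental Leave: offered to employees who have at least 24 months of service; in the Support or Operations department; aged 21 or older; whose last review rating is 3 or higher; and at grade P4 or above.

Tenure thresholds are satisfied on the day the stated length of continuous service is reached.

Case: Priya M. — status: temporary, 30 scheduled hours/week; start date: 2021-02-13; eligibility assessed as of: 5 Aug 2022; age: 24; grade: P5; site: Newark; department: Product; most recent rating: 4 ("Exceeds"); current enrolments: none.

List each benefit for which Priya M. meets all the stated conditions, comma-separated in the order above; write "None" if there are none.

Commuter Stipend

Service from 2021-02-13 to 5 Aug 2022: 538 days.
Paid Sabbatical — status temporary ✗ (excluded) → not eligible.
Professional Development Fund — service 538 days ≥ 1 year (≈365 days) ✓; site Newark ✗ (not Tampa) → not eligible.
Floating Holidays — service 538 days ≥ 30 days ✓; 30 hrs/wk < 35 ✗ → not eligible.
Commuter Stipend — service 538 days ≥ 30 days ✓; grade P5 ≥ P2 ✓; rating 4 ≥ 2 ✓; age 24 ≥ 18 ✓ → eligible.
AD&D Coverage — dept Product ✗ → not eligible.
Medical Plan — service 538 days ≥ 120 days ✓; rating 4 ≥ 3 ✓; dept Product ✗ → not eligible.
Paid Parental Leave — service 538 days < 24 months (≈720 days) ✗ → not eligible.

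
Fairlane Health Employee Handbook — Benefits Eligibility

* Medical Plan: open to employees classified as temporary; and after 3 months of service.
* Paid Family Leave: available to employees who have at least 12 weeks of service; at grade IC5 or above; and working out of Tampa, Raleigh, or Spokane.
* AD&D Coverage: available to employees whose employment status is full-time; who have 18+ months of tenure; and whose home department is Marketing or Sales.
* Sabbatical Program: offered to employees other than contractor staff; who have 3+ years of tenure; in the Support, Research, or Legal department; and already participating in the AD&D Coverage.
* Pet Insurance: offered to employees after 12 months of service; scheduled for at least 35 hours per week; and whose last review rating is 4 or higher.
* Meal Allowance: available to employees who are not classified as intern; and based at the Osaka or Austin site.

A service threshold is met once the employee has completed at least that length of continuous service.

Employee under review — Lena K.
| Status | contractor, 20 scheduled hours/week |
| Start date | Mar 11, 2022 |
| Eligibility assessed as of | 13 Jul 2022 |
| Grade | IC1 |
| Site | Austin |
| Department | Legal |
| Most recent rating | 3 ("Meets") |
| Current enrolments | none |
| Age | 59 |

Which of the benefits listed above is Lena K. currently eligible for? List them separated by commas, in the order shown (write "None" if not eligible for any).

Service from Mar 11, 2022 to 13 Jul 2022: 124 days.
Medical Plan — status contractor ✗ (requires temporary) → not eligible.
Paid Family Leave — service 124 days ≥ 12 weeks (≈84 days) ✓; grade IC1 < IC5 ✗ → not eligible.
AD&D Coverage — status contractor ✗ (requires full-time) → not eligible.
Sabbatical Program — status contractor ✗ (excluded) → not eligible.
Pet Insurance — service 124 days < 12 months (≈360 days) ✗ → not eligible.
Meal Allowance — status contractor ✓ (not excluded); site Austin ✓ → eligible.

Meal Allowance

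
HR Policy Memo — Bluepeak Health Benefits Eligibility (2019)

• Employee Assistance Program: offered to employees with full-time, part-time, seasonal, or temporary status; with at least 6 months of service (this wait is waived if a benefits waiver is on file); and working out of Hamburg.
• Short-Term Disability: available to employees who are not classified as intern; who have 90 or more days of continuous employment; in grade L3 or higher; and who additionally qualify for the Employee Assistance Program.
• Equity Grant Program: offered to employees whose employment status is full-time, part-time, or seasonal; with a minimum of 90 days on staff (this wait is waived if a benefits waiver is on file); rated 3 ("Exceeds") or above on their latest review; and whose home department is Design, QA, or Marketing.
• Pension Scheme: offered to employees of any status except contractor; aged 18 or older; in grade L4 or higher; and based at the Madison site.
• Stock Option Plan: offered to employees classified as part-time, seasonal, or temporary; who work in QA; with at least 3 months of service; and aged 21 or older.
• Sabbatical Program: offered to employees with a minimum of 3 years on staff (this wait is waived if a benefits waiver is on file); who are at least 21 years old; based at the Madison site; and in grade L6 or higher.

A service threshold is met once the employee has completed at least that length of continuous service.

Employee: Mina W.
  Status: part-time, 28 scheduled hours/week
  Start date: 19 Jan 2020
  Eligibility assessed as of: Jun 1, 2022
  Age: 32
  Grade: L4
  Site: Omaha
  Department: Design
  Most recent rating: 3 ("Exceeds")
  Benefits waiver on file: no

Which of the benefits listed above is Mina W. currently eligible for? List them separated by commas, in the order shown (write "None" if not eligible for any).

Equity Grant Program

Service from 19 Jan 2020 to Jun 1, 2022: 864 days.
Employee Assistance Program — status part-time ✓; no waiver, service 864 days ≥ 6 months (≈180 days) ✓; site Omaha ✗ (not Hamburg) → not eligible.
Short-Term Disability — status part-time ✓ (not excluded); service 864 days ≥ 90 days ✓; grade L4 ≥ L3 ✓; not eligible for Employee Assistance Program ✗ → not eligible.
Equity Grant Program — status part-time ✓; no waiver, service 864 days ≥ 90 days ✓; rating 3 ≥ 3 ✓; dept Design ✓ → eligible.
Pension Scheme — status part-time ✓ (not excluded); age 32 ≥ 18 ✓; grade L4 ≥ L4 ✓; site Omaha ✗ (not Madison) → not eligible.
Stock Option Plan — status part-time ✓; dept Design ✗ → not eligible.
Sabbatical Program — no waiver, service 864 days < 3 years (≈1095 days) ✗ → not eligible.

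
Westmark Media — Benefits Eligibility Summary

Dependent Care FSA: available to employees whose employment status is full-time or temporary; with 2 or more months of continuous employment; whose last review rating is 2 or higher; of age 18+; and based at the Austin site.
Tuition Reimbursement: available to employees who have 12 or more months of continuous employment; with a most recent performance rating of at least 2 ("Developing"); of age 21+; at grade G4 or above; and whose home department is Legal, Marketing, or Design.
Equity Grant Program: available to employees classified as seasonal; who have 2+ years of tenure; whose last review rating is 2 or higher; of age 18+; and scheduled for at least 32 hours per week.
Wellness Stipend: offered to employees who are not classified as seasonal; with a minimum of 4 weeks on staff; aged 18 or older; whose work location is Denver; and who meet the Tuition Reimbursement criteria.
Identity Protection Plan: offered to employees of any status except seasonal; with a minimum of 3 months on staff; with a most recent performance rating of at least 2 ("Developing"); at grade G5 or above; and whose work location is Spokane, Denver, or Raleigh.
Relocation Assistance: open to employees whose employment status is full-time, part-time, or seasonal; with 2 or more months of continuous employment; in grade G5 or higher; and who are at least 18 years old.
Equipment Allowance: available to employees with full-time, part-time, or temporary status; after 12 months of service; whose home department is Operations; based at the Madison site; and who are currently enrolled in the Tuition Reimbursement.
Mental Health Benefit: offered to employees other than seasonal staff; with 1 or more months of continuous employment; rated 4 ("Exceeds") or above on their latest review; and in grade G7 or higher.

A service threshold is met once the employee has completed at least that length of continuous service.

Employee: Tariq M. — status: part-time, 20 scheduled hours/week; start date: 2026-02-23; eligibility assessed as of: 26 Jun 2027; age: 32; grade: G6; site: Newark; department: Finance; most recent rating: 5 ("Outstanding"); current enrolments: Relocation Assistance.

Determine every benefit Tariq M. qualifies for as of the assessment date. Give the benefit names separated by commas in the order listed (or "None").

Service from 2026-02-23 to 26 Jun 2027: 488 days.
Dependent Care FSA — status part-time ✗ (requires full-time or temporary) → not eligible.
Tuition Reimbursement — service 488 days ≥ 12 months (≈360 days) ✓; rating 5 ≥ 2 ✓; age 32 ≥ 21 ✓; grade G6 ≥ G4 ✓; dept Finance ✗ → not eligible.
Equity Grant Program — status part-time ✗ (requires seasonal) → not eligible.
Wellness Stipend — status part-time ✓ (not excluded); service 488 days ≥ 4 weeks (≈28 days) ✓; age 32 ≥ 18 ✓; site Newark ✗ (not Denver) → not eligible.
Identity Protection Plan — status part-time ✓ (not excluded); service 488 days ≥ 3 months (≈90 days) ✓; rating 5 ≥ 2 ✓; grade G6 ≥ G5 ✓; site Newark ✗ (not Spokane, Denver, or Raleigh) → not eligible.
Relocation Assistance — status part-time ✓; service 488 days ≥ 2 months (≈60 days) ✓; grade G6 ≥ G5 ✓; age 32 ≥ 18 ✓ → eligible.
Equipment Allowance — status part-time ✓; service 488 days ≥ 12 months (≈360 days) ✓; dept Finance ✗ → not eligible.
Mental Health Benefit — status part-time ✓ (not excluded); service 488 days ≥ 1 month (≈30 days) ✓; rating 5 ≥ 4 ✓; grade G6 < G7 ✗ → not eligible.

Relocation Assistance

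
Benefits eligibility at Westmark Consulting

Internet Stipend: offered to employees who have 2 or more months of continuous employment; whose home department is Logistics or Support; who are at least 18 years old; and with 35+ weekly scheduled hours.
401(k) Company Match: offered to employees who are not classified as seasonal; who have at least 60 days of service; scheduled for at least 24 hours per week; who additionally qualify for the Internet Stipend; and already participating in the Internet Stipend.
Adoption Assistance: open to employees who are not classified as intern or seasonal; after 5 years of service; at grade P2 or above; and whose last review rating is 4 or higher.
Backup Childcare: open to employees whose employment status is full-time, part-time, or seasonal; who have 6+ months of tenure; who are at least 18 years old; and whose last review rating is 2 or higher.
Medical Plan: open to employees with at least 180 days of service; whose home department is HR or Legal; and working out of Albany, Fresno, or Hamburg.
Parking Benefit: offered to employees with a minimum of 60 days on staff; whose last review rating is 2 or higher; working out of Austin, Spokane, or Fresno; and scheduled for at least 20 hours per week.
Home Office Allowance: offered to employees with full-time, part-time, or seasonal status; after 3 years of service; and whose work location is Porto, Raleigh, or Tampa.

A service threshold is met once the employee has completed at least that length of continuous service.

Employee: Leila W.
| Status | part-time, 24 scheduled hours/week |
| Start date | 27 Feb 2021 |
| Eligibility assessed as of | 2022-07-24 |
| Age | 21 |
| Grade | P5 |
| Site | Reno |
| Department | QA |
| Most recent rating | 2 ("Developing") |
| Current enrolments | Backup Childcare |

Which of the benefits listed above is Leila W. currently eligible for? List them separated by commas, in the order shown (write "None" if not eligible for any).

Service from 27 Feb 2021 to 2022-07-24: 512 days.
Internet Stipend — service 512 days ≥ 2 months (≈60 days) ✓; dept QA ✗ → not eligible.
401(k) Company Match — status part-time ✓ (not excluded); service 512 days ≥ 60 days ✓; 24 hrs/wk ≥ 24 ✓; not eligible for Internet Stipend ✗ → not eligible.
Adoption Assistance — status part-time ✓ (not excluded); service 512 days < 5 years (≈1825 days) ✗ → not eligible.
Backup Childcare — status part-time ✓; service 512 days ≥ 6 months (≈180 days) ✓; age 21 ≥ 18 ✓; rating 2 ≥ 2 ✓ → eligible.
Medical Plan — service 512 days ≥ 180 days ✓; dept QA ✗ → not eligible.
Parking Benefit — service 512 days ≥ 60 days ✓; rating 2 ≥ 2 ✓; site Reno ✗ (not Austin, Spokane, or Fresno) → not eligible.
Home Office Allowance — status part-time ✓; service 512 days < 3 years (≈1095 days) ✗ → not eligible.

Backup Childcare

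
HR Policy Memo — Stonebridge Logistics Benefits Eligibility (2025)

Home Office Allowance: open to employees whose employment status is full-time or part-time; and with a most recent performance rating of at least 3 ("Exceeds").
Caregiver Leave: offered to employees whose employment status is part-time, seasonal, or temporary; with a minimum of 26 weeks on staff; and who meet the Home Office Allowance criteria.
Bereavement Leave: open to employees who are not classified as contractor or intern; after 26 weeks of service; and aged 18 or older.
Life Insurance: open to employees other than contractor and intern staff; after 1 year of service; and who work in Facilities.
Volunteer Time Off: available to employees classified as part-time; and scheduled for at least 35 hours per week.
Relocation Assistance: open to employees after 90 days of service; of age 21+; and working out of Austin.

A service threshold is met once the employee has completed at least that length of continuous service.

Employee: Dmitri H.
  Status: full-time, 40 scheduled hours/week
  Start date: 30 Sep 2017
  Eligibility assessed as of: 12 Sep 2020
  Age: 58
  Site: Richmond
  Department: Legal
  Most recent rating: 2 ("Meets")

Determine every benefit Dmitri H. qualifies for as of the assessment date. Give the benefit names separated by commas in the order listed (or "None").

Bereavement Leave

Service from 30 Sep 2017 to 12 Sep 2020: 1078 days.
Home Office Allowance — status full-time ✓; rating 2 < 3 ✗ → not eligible.
Caregiver Leave — status full-time ✗ (requires part-time, seasonal, or temporary) → not eligible.
Bereavement Leave — status full-time ✓ (not excluded); service 1078 days ≥ 26 weeks (≈182 days) ✓; age 58 ≥ 18 ✓ → eligible.
Life Insurance — status full-time ✓ (not excluded); service 1078 days ≥ 1 year (≈365 days) ✓; dept Legal ✗ → not eligible.
Volunteer Time Off — status full-time ✗ (requires part-time) → not eligible.
Relocation Assistance — service 1078 days ≥ 90 days ✓; age 58 ≥ 21 ✓; site Richmond ✗ (not Austin) → not eligible.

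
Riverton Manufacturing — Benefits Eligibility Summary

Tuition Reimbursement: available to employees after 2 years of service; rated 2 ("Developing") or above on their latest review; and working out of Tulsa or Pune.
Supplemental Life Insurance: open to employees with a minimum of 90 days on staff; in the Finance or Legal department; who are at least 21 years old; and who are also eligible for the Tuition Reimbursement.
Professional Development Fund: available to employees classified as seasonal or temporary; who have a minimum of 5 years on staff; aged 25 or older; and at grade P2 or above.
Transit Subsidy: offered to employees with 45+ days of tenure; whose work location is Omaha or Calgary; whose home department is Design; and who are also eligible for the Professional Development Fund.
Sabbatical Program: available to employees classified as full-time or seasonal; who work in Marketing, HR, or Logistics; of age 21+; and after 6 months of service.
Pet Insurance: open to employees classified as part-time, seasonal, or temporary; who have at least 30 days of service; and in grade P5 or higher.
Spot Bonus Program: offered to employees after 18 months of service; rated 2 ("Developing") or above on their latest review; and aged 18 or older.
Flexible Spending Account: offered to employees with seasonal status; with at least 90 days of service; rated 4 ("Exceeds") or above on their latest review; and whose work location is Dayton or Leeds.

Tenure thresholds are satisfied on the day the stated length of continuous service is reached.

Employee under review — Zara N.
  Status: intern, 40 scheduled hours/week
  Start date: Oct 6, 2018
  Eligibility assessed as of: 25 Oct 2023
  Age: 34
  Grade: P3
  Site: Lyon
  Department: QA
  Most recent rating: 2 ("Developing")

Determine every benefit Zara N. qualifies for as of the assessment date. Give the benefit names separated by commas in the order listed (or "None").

Spot Bonus Program

Service from Oct 6, 2018 to 25 Oct 2023: 1845 days.
Tuition Reimbursement — service 1845 days ≥ 2 years (≈730 days) ✓; rating 2 ≥ 2 ✓; site Lyon ✗ (not Tulsa or Pune) → not eligible.
Supplemental Life Insurance — service 1845 days ≥ 90 days ✓; dept QA ✗ → not eligible.
Professional Development Fund — status intern ✗ (requires seasonal or temporary) → not eligible.
Transit Subsidy — service 1845 days ≥ 45 days ✓; site Lyon ✗ (not Omaha or Calgary) → not eligible.
Sabbatical Program — status intern ✗ (requires full-time or seasonal) → not eligible.
Pet Insurance — status intern ✗ (requires part-time, seasonal, or temporary) → not eligible.
Spot Bonus Program — service 1845 days ≥ 18 months (≈540 days) ✓; rating 2 ≥ 2 ✓; age 34 ≥ 18 ✓ → eligible.
Flexible Spending Account — status intern ✗ (requires seasonal) → not eligible.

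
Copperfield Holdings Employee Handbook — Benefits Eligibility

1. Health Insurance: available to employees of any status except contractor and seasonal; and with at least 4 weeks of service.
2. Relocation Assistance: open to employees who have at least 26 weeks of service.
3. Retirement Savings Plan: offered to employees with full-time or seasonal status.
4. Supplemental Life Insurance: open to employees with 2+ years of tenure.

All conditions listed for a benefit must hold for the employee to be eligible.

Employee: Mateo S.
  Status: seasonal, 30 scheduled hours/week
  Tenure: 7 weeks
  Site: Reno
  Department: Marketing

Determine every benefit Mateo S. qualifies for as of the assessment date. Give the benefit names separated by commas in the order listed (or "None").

Retirement Savings Plan

Health Insurance — status seasonal ✗ (excluded) → not eligible.
Relocation Assistance — service 7 weeks < 26 weeks ✗ → not eligible.
Retirement Savings Plan — status seasonal ✓ → eligible.
Supplemental Life Insurance — service 7 weeks < 2 years (≈730 days) ✗ → not eligible.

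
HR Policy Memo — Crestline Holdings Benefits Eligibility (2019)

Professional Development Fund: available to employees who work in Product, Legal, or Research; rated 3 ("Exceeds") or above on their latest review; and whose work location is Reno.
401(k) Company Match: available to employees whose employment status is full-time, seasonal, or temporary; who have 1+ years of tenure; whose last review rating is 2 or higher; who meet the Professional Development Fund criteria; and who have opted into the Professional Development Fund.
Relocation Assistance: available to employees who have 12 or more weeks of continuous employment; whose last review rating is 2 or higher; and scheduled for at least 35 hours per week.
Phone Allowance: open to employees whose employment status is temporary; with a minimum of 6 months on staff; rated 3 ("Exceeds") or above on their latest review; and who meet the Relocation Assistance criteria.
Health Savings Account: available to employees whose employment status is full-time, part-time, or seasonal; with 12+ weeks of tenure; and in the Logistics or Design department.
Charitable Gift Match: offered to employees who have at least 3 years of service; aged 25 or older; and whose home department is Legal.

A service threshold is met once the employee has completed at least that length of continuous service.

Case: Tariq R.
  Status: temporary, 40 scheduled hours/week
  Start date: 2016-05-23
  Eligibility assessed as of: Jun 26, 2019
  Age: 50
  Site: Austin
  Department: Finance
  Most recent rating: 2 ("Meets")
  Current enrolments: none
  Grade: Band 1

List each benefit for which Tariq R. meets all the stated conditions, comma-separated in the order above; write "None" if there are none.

Relocation Assistance

Service from 2016-05-23 to Jun 26, 2019: 1129 days.
Professional Development Fund — dept Finance ✗ → not eligible.
401(k) Company Match — status temporary ✓; service 1129 days ≥ 1 year (≈365 days) ✓; rating 2 ≥ 2 ✓; not eligible for Professional Development Fund ✗ → not eligible.
Relocation Assistance — service 1129 days ≥ 12 weeks (≈84 days) ✓; rating 2 ≥ 2 ✓; 40 hrs/wk ≥ 35 ✓ → eligible.
Phone Allowance — status temporary ✓; service 1129 days ≥ 6 months (≈180 days) ✓; rating 2 < 3 ✗ → not eligible.
Health Savings Account — status temporary ✗ (requires full-time, part-time, or seasonal) → not eligible.
Charitable Gift Match — service 1129 days ≥ 3 years (≈1095 days) ✓; age 50 ≥ 25 ✓; dept Finance ✗ → not eligible.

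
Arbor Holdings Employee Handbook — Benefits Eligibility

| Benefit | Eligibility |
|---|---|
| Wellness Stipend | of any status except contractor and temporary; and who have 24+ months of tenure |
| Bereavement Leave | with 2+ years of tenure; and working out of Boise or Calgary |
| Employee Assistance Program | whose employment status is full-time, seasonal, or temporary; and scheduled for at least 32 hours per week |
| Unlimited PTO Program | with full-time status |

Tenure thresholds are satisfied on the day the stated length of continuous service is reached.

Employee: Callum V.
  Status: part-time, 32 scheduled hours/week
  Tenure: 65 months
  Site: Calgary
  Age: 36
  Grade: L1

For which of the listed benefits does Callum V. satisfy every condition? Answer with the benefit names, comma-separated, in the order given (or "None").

Wellness Stipend — status part-time ✓ (not excluded); service 65 months ≥ 24 months ✓ → eligible.
Bereavement Leave — service 65 months ≥ 2 years (≈730 days) ✓; site Calgary ✓ → eligible.
Employee Assistance Program — status part-time ✗ (requires full-time, seasonal, or temporary) → not eligible.
Unlimited PTO Program — status part-time ✗ (requires full-time) → not eligible.

Wellness Stipend, Bereavement Leave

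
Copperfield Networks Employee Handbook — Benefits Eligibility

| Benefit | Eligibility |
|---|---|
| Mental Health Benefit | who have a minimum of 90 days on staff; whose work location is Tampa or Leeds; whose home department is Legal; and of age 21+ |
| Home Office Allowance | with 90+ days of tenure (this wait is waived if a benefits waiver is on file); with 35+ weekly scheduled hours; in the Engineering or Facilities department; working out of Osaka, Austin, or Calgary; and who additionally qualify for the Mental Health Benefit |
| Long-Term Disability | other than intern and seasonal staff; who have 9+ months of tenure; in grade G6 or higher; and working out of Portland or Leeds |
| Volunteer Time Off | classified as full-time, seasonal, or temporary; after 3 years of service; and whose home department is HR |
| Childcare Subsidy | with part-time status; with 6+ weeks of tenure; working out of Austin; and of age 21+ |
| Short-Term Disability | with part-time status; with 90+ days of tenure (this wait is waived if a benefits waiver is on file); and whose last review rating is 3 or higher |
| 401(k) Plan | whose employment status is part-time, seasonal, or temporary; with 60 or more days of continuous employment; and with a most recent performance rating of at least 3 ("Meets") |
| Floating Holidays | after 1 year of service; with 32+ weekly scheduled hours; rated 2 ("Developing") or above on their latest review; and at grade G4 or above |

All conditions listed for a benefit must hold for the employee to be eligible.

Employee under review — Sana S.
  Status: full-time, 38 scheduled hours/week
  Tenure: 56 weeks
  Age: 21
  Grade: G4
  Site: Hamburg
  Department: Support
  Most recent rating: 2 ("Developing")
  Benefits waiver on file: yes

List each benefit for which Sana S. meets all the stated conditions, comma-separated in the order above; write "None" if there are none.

Mental Health Benefit — service 56 weeks ≥ 90 days ✓; site Hamburg ✗ (not Tampa or Leeds) → not eligible.
Home Office Allowance — benefits waiver on file ✓; 38 hrs/wk ≥ 35 ✓; dept Support ✗ → not eligible.
Long-Term Disability — status full-time ✓ (not excluded); service 56 weeks ≥ 9 months (≈270 days) ✓; grade G4 < G6 ✗ → not eligible.
Volunteer Time Off — status full-time ✓; service 56 weeks < 3 years (≈1095 days) ✗ → not eligible.
Childcare Subsidy — status full-time ✗ (requires part-time) → not eligible.
Short-Term Disability — status full-time ✗ (requires part-time) → not eligible.
401(k) Plan — status full-time ✗ (requires part-time, seasonal, or temporary) → not eligible.
Floating Holidays — service 56 weeks ≥ 1 year (≈365 days) ✓; 38 hrs/wk ≥ 32 ✓; rating 2 ≥ 2 ✓; grade G4 ≥ G4 ✓ → eligible.

Floating Holidays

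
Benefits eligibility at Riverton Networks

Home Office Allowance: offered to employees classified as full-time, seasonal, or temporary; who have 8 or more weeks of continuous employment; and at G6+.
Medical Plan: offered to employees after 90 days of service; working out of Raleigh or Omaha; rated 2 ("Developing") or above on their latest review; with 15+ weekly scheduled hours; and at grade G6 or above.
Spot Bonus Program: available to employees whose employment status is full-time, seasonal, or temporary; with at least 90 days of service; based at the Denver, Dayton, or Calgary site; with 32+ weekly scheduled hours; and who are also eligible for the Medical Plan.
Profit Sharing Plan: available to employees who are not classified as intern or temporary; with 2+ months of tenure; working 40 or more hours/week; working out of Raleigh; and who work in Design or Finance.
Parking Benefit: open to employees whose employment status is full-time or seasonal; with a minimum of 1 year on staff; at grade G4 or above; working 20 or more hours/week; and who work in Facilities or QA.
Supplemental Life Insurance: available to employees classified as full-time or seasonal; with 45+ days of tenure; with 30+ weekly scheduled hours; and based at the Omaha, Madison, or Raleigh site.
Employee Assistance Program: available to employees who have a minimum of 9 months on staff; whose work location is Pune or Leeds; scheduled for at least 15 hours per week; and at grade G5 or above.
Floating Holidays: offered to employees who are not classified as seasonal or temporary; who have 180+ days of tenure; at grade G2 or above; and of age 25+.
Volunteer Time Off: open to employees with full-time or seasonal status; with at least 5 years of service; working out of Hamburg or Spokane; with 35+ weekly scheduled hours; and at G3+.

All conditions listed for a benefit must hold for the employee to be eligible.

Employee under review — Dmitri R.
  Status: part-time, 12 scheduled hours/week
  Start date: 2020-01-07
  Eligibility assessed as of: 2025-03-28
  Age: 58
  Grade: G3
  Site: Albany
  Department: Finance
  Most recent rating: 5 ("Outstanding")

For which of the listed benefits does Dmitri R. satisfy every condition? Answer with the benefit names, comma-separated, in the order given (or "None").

Service from 2020-01-07 to 2025-03-28: 1907 days.
Home Office Allowance — status part-time ✗ (requires full-time, seasonal, or temporary) → not eligible.
Medical Plan — service 1907 days ≥ 90 days ✓; site Albany ✗ (not Raleigh or Omaha) → not eligible.
Spot Bonus Program — status part-time ✗ (requires full-time, seasonal, or temporary) → not eligible.
Profit Sharing Plan — status part-time ✓ (not excluded); service 1907 days ≥ 2 months (≈60 days) ✓; 12 hrs/wk < 40 ✗ → not eligible.
Parking Benefit — status part-time ✗ (requires full-time or seasonal) → not eligible.
Supplemental Life Insurance — status part-time ✗ (requires full-time or seasonal) → not eligible.
Employee Assistance Program — service 1907 days ≥ 9 months (≈270 days) ✓; site Albany ✗ (not Pune or Leeds) → not eligible.
Floating Holidays — status part-time ✓ (not excluded); service 1907 days ≥ 180 days ✓; grade G3 ≥ G2 ✓; age 58 ≥ 25 ✓ → eligible.
Volunteer Time Off — status part-time ✗ (requires full-time or seasonal) → not eligible.

Floating Holidays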